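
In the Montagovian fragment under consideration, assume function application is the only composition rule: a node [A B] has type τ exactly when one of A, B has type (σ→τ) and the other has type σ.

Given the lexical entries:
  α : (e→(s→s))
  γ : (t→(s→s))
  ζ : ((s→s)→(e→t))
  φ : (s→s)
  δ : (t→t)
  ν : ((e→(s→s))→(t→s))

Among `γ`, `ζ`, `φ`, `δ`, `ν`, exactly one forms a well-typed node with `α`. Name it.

γ : (t→(s→s)) — α needs e; γ needs t; neither fits.
ζ : ((s→s)→(e→t)) — α needs e; ζ needs (s→s); neither fits.
φ : (s→s) — α needs e; φ needs s; neither fits.
δ : (t→t) — α needs e; δ needs t; neither fits.
ν — combines: ν : ((e→(s→s))→(t→s)) takes α : (e→(s→s)) as argument, giving (t→s).

ν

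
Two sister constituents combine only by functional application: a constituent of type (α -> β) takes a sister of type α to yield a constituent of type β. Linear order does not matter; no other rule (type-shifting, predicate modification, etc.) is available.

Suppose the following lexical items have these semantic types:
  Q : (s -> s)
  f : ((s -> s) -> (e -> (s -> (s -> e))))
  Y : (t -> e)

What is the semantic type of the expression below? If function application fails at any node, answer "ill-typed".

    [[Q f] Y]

ill-typed

[Q f]: functor f : ((s -> s) -> (e -> (s -> (s -> e)))), argument Q : (s -> s); result (e -> (s -> (s -> e))).
[[Q f] Y]: (e -> (s -> (s -> e))) with (t -> e) — neither is a function whose domain matches the other; composition fails here.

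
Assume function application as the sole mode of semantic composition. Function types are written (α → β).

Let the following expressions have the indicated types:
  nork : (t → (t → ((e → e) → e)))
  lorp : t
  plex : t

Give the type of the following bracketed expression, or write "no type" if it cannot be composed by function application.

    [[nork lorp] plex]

At [nork lorp], nork : (t → (t → ((e → e) → e))) takes lorp : t, giving (t → ((e → e) → e)).
At [[nork lorp] plex], [nork lorp] : (t → ((e → e) → e)) takes plex : t, giving ((e → e) → e).

((e → e) → e)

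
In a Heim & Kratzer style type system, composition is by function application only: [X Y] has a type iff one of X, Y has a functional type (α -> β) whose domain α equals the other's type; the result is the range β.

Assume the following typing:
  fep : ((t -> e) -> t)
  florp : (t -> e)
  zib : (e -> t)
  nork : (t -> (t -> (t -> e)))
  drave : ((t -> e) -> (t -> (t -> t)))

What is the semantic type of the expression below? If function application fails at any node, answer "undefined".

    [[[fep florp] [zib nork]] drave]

undefined

[fep florp]: functor fep : ((t -> e) -> t), argument florp : (t -> e); result t.
At [zib nork]: neither (e -> t) nor (t -> (t -> (t -> e))) can take the other as argument; the node is ill-typed.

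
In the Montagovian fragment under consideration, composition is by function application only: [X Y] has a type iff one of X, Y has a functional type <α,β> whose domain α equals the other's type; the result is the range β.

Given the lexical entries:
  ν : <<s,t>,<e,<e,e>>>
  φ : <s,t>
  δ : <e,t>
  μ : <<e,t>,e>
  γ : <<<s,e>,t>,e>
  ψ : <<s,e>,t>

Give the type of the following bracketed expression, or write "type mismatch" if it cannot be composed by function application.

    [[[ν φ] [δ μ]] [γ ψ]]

e

[ν φ] — ν of type <<s,t>,<e,<e,e>>> combines with φ of type <s,t>: type <e,<e,e>>.
[δ μ] — μ of type <<e,t>,e> combines with δ of type <e,t>: type e.
[[ν φ] [δ μ]] — [ν φ] of type <e,<e,e>> combines with [δ μ] of type e: type <e,e>.
[γ ψ] — γ of type <<<s,e>,t>,e> combines with ψ of type <<s,e>,t>: type e.
[[[ν φ] [δ μ]] [γ ψ]] — [[ν φ] [δ μ]] of type <e,e> combines with [γ ψ] of type e: type e.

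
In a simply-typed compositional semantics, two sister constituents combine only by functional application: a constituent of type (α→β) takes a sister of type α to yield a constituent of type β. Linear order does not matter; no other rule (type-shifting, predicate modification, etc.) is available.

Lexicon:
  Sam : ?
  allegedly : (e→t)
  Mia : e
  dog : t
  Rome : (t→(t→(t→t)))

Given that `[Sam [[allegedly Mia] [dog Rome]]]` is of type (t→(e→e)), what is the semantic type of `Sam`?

((t→t)→(t→(e→e)))

[Sam [[allegedly Mia] [dog Rome]]] is required to be (t→(e→e)). [[allegedly Mia] [dog Rome]] : (t→t) cannot yield (t→(e→e)) as functor, so Sam : ((t→t)→(t→(e→e))).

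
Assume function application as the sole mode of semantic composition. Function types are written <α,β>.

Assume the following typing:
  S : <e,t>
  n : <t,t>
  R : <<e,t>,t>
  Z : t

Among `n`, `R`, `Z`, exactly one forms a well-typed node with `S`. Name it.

R

n : <t,t> — neither side's domain matches the other.
R — combines: R : <<e,t>,t> takes S : <e,t> as argument, giving t.
Z : t — neither side's domain matches the other.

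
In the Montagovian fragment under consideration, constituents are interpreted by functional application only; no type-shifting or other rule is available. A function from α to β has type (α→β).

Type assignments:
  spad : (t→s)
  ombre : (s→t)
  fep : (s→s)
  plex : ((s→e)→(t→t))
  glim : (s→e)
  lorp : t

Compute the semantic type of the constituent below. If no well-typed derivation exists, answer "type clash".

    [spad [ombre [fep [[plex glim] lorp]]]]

[plex glim] — plex of type ((s→e)→(t→t)) combines with glim of type (s→e): type (t→t).
[[plex glim] lorp] — [plex glim] of type (t→t) combines with lorp of type t: type t.
[fep [[plex glim] lorp]]: (s→s) and t cannot combine by function application — type clash.

type clash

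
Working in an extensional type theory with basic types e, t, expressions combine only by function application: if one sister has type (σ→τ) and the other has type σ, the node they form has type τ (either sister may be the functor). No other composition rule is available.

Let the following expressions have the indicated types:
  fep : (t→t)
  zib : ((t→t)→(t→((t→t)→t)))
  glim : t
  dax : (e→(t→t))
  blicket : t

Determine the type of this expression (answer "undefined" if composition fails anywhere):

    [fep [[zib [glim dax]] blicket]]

undefined

At [glim dax]: neither t nor (e→(t→t)) can take the other as argument; the node is ill-typed.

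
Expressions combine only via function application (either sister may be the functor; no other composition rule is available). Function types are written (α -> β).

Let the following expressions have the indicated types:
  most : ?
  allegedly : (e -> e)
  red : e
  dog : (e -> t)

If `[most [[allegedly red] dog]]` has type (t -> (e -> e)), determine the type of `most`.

(t -> (t -> (e -> e)))

[most [[allegedly red] dog]] must have type (t -> (e -> e)). The sister [[allegedly red] dog] has type t; that is not a function onto (t -> (e -> e)), so most must be the functor, of type (t -> (t -> (e -> e))).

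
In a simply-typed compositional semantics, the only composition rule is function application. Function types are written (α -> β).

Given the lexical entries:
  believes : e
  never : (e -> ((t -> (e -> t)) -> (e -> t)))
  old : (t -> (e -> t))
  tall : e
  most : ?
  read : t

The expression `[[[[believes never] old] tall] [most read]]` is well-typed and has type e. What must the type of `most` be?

(t -> (t -> e))

[[[[believes never] old] tall] [most read]] must have type e. The sister [[[believes never] old] tall] has type t; that is not a function onto e, so [most read] must be the functor, of type (t -> e).
[most read] must have type (t -> e). The sister read has type t; that is not a function onto (t -> e), so most must be the functor, of type (t -> (t -> e)).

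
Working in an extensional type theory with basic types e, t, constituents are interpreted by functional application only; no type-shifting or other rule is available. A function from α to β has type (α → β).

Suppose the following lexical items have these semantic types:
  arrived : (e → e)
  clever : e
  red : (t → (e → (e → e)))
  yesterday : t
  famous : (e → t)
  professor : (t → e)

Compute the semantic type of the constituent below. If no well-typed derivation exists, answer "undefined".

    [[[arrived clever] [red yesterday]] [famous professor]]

undefined

[arrived clever] — arrived of type (e → e) combines with clever of type e: type e.
[red yesterday] — red of type (t → (e → (e → e))) combines with yesterday of type t: type (e → (e → e)).
[[arrived clever] [red yesterday]] — [red yesterday] of type (e → (e → e)) combines with [arrived clever] of type e: type (e → e).
[famous professor]: (e → t) and (t → e) cannot combine by function application — type clash.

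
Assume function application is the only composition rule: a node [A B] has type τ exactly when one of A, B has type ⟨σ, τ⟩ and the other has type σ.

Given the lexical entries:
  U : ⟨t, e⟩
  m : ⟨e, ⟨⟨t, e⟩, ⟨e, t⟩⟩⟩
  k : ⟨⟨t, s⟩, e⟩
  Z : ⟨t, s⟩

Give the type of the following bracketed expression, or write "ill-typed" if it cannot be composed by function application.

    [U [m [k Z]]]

⟨e, t⟩

At [k Z], k : ⟨⟨t, s⟩, e⟩ takes Z : ⟨t, s⟩, giving e.
At [m [k Z]], m : ⟨e, ⟨⟨t, e⟩, ⟨e, t⟩⟩⟩ takes [k Z] : e, giving ⟨⟨t, e⟩, ⟨e, t⟩⟩.
At [U [m [k Z]]], [m [k Z]] : ⟨⟨t, e⟩, ⟨e, t⟩⟩ takes U : ⟨t, e⟩, giving ⟨e, t⟩.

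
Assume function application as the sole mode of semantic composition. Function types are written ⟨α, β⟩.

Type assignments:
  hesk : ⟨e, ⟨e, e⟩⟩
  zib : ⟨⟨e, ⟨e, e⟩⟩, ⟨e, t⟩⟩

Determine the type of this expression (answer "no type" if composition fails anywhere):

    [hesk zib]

⟨e, t⟩

[hesk zib]: zib is ⟨⟨e, ⟨e, e⟩⟩, ⟨e, t⟩⟩, hesk is ⟨e, ⟨e, e⟩⟩; result ⟨e, t⟩.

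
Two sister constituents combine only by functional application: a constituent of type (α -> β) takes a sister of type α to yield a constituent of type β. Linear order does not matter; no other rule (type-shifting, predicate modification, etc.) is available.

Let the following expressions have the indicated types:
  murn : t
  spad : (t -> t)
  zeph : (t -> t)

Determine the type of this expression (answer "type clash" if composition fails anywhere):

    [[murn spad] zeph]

t

[murn spad]: functor spad : (t -> t), argument murn : t; result t.
[[murn spad] zeph]: functor zeph : (t -> t), argument [murn spad] : t; result t.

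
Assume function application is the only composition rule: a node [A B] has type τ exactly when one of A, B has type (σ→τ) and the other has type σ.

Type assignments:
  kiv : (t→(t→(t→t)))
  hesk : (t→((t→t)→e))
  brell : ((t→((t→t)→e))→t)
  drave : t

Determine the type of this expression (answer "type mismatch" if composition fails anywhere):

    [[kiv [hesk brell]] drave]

(t→t)

[hesk brell]: brell is ((t→((t→t)→e))→t), hesk is (t→((t→t)→e)); result t.
[kiv [hesk brell]]: kiv is (t→(t→(t→t))), [hesk brell] is t; result (t→(t→t)).
[[kiv [hesk brell]] drave]: [kiv [hesk brell]] is (t→(t→t)), drave is t; result (t→t).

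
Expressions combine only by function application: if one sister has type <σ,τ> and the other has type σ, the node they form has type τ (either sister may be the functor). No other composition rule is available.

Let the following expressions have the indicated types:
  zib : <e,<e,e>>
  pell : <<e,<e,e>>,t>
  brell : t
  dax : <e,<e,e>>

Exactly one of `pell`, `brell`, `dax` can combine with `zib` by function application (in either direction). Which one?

pell — combines: pell : <<e,<e,e>>,t> takes zib : <e,<e,e>> as argument, giving t.
brell : t — no; zib wants e, and brell wants nothing (atomic).
dax : <e,<e,e>> — no; zib wants e, and dax wants e.

pell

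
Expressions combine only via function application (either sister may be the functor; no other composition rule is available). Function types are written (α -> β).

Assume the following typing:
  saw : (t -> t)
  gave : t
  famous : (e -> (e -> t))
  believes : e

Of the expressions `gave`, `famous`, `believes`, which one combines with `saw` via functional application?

gave

gave — combines: saw : (t -> t) takes gave : t as argument, giving t.
famous : (e -> (e -> t)) — no; saw wants t, and famous wants e.
believes : e — no; saw wants t, and believes wants nothing (atomic).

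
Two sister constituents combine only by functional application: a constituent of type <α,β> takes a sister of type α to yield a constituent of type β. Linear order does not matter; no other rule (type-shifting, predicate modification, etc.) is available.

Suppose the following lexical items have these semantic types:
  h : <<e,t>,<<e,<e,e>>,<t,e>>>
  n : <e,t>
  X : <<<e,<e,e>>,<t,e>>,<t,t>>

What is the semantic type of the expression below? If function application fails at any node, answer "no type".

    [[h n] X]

<t,t>

At [h n], h : <<e,t>,<<e,<e,e>>,<t,e>>> takes n : <e,t>, giving <<e,<e,e>>,<t,e>>.
At [[h n] X], X : <<<e,<e,e>>,<t,e>>,<t,t>> takes [h n] : <<e,<e,e>>,<t,e>>, giving <t,t>.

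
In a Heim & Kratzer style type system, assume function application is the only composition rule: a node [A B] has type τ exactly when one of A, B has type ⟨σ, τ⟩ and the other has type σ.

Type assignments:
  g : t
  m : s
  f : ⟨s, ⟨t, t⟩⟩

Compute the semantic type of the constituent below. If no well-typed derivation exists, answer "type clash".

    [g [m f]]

[m f]: functor f : ⟨s, ⟨t, t⟩⟩, argument m : s; result ⟨t, t⟩.
[g [m f]]: functor [m f] : ⟨t, t⟩, argument g : t; result t.

t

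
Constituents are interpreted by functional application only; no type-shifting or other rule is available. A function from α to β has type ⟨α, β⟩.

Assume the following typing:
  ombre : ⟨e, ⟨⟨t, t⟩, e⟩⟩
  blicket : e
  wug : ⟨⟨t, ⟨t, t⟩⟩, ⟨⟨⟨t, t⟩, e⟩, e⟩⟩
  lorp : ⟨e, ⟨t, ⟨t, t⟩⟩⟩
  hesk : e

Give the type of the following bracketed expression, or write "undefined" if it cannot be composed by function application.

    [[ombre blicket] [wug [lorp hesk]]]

e

At [ombre blicket], ombre : ⟨e, ⟨⟨t, t⟩, e⟩⟩ takes blicket : e, giving ⟨⟨t, t⟩, e⟩.
At [lorp hesk], lorp : ⟨e, ⟨t, ⟨t, t⟩⟩⟩ takes hesk : e, giving ⟨t, ⟨t, t⟩⟩.
At [wug [lorp hesk]], wug : ⟨⟨t, ⟨t, t⟩⟩, ⟨⟨⟨t, t⟩, e⟩, e⟩⟩ takes [lorp hesk] : ⟨t, ⟨t, t⟩⟩, giving ⟨⟨⟨t, t⟩, e⟩, e⟩.
At [[ombre blicket] [wug [lorp hesk]]], [wug [lorp hesk]] : ⟨⟨⟨t, t⟩, e⟩, e⟩ takes [ombre blicket] : ⟨⟨t, t⟩, e⟩, giving e.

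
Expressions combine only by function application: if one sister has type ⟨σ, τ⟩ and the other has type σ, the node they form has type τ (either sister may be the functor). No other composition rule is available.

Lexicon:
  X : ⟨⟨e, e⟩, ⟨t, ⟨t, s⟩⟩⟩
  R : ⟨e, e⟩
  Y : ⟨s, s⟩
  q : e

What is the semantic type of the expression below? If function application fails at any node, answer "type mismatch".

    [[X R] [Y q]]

[X R]: functor X : ⟨⟨e, e⟩, ⟨t, ⟨t, s⟩⟩⟩, argument R : ⟨e, e⟩; result ⟨t, ⟨t, s⟩⟩.
[Y q]: ⟨s, s⟩ with e — neither is a function whose domain matches the other; composition fails here.

type mismatch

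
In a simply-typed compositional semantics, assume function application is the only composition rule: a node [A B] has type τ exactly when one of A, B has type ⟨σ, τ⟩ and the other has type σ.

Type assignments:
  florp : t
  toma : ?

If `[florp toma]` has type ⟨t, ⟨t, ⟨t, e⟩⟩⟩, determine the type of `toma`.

For [florp toma] to have type ⟨t, ⟨t, ⟨t, e⟩⟩⟩ with florp of type t, toma must be the function: toma : ⟨t, ⟨t, ⟨t, ⟨t, e⟩⟩⟩⟩.

⟨t, ⟨t, ⟨t, ⟨t, e⟩⟩⟩⟩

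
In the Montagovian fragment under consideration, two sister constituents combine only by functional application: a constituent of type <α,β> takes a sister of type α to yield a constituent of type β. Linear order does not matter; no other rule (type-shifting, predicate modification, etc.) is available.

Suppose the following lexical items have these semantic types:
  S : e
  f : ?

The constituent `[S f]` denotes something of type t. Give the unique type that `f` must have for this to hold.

<e,t>

[S f] is required to be t. S : e cannot yield t as functor, so f : <e,t>.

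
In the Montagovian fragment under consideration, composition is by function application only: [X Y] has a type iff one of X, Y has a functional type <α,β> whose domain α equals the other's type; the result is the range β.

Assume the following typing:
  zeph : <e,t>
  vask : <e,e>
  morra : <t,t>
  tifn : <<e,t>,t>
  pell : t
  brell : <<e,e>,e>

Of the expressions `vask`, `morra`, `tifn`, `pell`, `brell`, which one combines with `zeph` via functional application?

tifn

vask : <e,e> — neither side's domain matches the other.
morra : <t,t> — neither side's domain matches the other.
tifn — combines: tifn : <<e,t>,t> takes zeph : <e,t> as argument, giving t.
pell : t — neither side's domain matches the other.
brell : <<e,e>,e> — neither side's domain matches the other.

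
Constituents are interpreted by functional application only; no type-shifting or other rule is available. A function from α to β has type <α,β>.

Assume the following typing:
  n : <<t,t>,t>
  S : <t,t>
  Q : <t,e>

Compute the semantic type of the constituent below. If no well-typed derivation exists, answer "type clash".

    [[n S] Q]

At [n S], n : <<t,t>,t> takes S : <t,t>, giving t.
At [[n S] Q], Q : <t,e> takes [n S] : t, giving e.

e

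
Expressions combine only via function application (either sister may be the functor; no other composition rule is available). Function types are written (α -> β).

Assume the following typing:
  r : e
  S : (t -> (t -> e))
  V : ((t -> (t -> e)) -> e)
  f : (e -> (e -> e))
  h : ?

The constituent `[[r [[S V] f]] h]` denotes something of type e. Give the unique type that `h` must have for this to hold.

For [[r [[S V] f]] h] to have type e with [r [[S V] f]] of type e, h must be the function: h : (e -> e).

(e -> e)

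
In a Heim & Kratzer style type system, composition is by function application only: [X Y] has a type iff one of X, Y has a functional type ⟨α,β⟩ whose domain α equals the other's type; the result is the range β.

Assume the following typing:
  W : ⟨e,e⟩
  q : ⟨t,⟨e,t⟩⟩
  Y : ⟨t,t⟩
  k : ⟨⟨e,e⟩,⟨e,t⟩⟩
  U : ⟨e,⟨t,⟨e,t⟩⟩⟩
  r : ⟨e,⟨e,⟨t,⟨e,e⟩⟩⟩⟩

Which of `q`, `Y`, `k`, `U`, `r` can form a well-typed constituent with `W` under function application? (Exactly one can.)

k

q : ⟨t,⟨e,t⟩⟩ — W needs e; q needs t; neither fits.
Y : ⟨t,t⟩ — W needs e; Y needs t; neither fits.
k — combines: k : ⟨⟨e,e⟩,⟨e,t⟩⟩ takes W : ⟨e,e⟩ as argument, giving ⟨e,t⟩.
U : ⟨e,⟨t,⟨e,t⟩⟩⟩ — W needs e; U needs e; neither fits.
r : ⟨e,⟨e,⟨t,⟨e,e⟩⟩⟩⟩ — W needs e; r needs e; neither fits.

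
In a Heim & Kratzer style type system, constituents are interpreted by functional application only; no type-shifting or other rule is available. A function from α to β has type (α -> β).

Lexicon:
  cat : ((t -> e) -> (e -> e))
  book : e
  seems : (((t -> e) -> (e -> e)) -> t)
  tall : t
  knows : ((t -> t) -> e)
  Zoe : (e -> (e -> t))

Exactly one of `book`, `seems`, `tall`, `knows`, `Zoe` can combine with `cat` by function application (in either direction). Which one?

seems

book : e — does not combine with cat.
seems — combines: seems : (((t -> e) -> (e -> e)) -> t) takes cat : ((t -> e) -> (e -> e)) as argument, giving t.
tall : t — does not combine with cat.
knows : ((t -> t) -> e) — does not combine with cat.
Zoe : (e -> (e -> t)) — does not combine with cat.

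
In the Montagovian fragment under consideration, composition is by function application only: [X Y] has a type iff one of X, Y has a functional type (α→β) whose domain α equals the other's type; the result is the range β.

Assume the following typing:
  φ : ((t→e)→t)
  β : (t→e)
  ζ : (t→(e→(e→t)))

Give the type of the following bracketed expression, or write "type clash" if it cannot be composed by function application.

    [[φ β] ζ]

(e→(e→t))

[φ β]: functor φ : ((t→e)→t), argument β : (t→e); result t.
[[φ β] ζ]: functor ζ : (t→(e→(e→t))), argument [φ β] : t; result (e→(e→t)).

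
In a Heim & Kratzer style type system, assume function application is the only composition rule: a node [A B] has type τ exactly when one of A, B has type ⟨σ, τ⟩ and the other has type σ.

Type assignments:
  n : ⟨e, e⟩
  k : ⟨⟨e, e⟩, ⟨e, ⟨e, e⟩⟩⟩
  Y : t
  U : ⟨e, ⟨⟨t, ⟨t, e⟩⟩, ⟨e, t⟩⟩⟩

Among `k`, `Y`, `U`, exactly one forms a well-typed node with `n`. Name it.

k

k — combines: k : ⟨⟨e, e⟩, ⟨e, ⟨e, e⟩⟩⟩ takes n : ⟨e, e⟩ as argument, giving ⟨e, ⟨e, e⟩⟩.
Y : t — neither side's domain matches the other.
U : ⟨e, ⟨⟨t, ⟨t, e⟩⟩, ⟨e, t⟩⟩⟩ — neither side's domain matches the other.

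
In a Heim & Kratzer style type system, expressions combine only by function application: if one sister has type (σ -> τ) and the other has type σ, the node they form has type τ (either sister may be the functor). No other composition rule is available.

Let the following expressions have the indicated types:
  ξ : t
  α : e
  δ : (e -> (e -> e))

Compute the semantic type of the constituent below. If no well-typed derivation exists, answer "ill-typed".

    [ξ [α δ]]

[α δ] — δ of type (e -> (e -> e)) combines with α of type e: type (e -> e).
[ξ [α δ]]: t and (e -> e) cannot combine by function application — type clash.

ill-typed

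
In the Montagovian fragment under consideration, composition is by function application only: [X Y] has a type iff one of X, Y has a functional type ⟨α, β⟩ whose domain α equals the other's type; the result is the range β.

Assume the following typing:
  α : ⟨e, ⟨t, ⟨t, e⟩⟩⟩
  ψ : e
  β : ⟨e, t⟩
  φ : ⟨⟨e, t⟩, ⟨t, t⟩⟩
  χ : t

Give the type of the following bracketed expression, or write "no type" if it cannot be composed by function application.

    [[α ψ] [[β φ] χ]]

At [α ψ], α : ⟨e, ⟨t, ⟨t, e⟩⟩⟩ takes ψ : e, giving ⟨t, ⟨t, e⟩⟩.
At [β φ], φ : ⟨⟨e, t⟩, ⟨t, t⟩⟩ takes β : ⟨e, t⟩, giving ⟨t, t⟩.
At [[β φ] χ], [β φ] : ⟨t, t⟩ takes χ : t, giving t.
At [[α ψ] [[β φ] χ]], [α ψ] : ⟨t, ⟨t, e⟩⟩ takes [[β φ] χ] : t, giving ⟨t, e⟩.

⟨t, e⟩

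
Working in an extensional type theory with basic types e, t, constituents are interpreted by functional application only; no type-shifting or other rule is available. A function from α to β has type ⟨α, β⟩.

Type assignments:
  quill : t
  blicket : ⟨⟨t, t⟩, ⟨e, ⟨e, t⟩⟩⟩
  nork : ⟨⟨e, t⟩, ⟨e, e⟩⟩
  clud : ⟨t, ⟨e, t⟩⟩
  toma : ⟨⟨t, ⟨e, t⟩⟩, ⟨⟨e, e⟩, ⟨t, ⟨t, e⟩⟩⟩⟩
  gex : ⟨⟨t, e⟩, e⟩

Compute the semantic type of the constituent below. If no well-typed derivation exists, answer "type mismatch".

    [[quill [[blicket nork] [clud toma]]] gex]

[blicket nork]: ⟨⟨t, t⟩, ⟨e, ⟨e, t⟩⟩⟩ with ⟨⟨e, t⟩, ⟨e, e⟩⟩ — neither is a function whose domain matches the other; composition fails here.

type mismatch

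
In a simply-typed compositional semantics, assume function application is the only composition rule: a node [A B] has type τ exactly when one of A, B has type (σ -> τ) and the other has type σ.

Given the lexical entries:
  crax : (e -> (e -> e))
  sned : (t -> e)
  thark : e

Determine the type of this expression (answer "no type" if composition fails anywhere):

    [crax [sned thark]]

no type

At [sned thark]: neither (t -> e) nor e can take the other as argument; the node is ill-typed.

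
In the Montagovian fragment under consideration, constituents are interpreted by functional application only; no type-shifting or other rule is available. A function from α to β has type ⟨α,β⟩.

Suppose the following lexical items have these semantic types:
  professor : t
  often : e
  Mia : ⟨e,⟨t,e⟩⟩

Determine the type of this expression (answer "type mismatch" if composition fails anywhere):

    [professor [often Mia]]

e

[often Mia]: ⟨e,⟨t,e⟩⟩ applied to e yields ⟨t,e⟩.
[professor [often Mia]]: ⟨t,e⟩ applied to t yields e.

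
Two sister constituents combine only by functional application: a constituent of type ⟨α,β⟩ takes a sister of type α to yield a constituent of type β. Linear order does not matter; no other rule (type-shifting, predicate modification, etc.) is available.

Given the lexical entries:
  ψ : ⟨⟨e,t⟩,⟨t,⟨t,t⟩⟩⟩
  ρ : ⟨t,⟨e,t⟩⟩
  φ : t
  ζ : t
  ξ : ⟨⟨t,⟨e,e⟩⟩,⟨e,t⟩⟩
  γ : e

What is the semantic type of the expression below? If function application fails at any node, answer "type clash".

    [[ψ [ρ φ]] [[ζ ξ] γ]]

type clash

At [ρ φ], ρ : ⟨t,⟨e,t⟩⟩ takes φ : t, giving ⟨e,t⟩.
At [ψ [ρ φ]], ψ : ⟨⟨e,t⟩,⟨t,⟨t,t⟩⟩⟩ takes [ρ φ] : ⟨e,t⟩, giving ⟨t,⟨t,t⟩⟩.
[ζ ξ]: t with ⟨⟨t,⟨e,e⟩⟩,⟨e,t⟩⟩ — neither is a function whose domain matches the other; composition fails here.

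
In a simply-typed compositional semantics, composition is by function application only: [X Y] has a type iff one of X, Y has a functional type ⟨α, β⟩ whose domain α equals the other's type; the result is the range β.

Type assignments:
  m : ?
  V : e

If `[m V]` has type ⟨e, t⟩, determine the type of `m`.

At [m V] (required: ⟨e, t⟩): V is e, which is not a function with range ⟨e, t⟩; hence m is the functor — type ⟨e, ⟨e, t⟩⟩.

⟨e, ⟨e, t⟩⟩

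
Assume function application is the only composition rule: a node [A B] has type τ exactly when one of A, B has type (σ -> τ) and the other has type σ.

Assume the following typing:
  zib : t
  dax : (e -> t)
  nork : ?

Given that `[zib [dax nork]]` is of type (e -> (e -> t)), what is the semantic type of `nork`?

((e -> t) -> (t -> (e -> (e -> t))))

[zib [dax nork]] is required to be (e -> (e -> t)). zib : t cannot yield (e -> (e -> t)) as functor, so [dax nork] : (t -> (e -> (e -> t))).
[dax nork] is required to be (t -> (e -> (e -> t))). dax : (e -> t) cannot yield (t -> (e -> (e -> t))) as functor, so nork : ((e -> t) -> (t -> (e -> (e -> t)))).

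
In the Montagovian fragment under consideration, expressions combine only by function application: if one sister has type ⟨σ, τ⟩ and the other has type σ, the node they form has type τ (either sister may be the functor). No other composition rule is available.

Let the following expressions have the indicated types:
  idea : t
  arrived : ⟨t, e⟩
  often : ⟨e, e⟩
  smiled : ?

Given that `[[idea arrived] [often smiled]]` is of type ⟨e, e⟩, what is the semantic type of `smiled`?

For [[idea arrived] [often smiled]] to have type ⟨e, e⟩ with [idea arrived] of type e, [often smiled] must be the function: [often smiled] : ⟨e, ⟨e, e⟩⟩.
For [often smiled] to have type ⟨e, ⟨e, e⟩⟩ with often of type ⟨e, e⟩, smiled must be the function: smiled : ⟨⟨e, e⟩, ⟨e, ⟨e, e⟩⟩⟩.

⟨⟨e, e⟩, ⟨e, ⟨e, e⟩⟩⟩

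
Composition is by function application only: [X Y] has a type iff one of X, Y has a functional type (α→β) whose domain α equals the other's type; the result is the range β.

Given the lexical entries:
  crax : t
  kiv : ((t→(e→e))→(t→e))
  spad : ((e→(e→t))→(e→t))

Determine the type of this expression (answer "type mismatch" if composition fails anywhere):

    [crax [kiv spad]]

type mismatch

[kiv spad]: ((t→(e→e))→(t→e)) with ((e→(e→t))→(e→t)) — neither is a function whose domain matches the other; composition fails here.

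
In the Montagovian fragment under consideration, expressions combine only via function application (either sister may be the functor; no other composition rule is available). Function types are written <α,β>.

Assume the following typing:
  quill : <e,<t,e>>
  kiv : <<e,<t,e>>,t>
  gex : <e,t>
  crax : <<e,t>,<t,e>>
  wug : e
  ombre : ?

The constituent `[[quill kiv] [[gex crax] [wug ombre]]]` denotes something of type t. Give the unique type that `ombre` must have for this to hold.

<e,<<t,e>,<t,t>>>

[[quill kiv] [[gex crax] [wug ombre]]] must have type t. The sister [quill kiv] has type t; that is not a function onto t, so [[gex crax] [wug ombre]] must be the functor, of type <t,t>.
[[gex crax] [wug ombre]] must have type <t,t>. The sister [gex crax] has type <t,e>; that is not a function onto <t,t>, so [wug ombre] must be the functor, of type <<t,e>,<t,t>>.
[wug ombre] must have type <<t,e>,<t,t>>. The sister wug has type e; that is not a function onto <<t,e>,<t,t>>, so ombre must be the functor, of type <e,<<t,e>,<t,t>>>.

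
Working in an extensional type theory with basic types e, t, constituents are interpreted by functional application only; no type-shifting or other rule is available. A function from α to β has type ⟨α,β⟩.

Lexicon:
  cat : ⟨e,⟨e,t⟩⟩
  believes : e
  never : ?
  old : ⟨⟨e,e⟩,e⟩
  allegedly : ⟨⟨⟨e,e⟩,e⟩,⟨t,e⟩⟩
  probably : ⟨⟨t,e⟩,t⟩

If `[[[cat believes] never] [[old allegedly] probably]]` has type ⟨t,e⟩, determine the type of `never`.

⟨⟨e,t⟩,⟨t,⟨t,e⟩⟩⟩

[[[cat believes] never] [[old allegedly] probably]] is required to be ⟨t,e⟩. [[old allegedly] probably] : t cannot yield ⟨t,e⟩ as functor, so [[cat believes] never] : ⟨t,⟨t,e⟩⟩.
[[cat believes] never] is required to be ⟨t,⟨t,e⟩⟩. [cat believes] : ⟨e,t⟩ cannot yield ⟨t,⟨t,e⟩⟩ as functor, so never : ⟨⟨e,t⟩,⟨t,⟨t,e⟩⟩⟩.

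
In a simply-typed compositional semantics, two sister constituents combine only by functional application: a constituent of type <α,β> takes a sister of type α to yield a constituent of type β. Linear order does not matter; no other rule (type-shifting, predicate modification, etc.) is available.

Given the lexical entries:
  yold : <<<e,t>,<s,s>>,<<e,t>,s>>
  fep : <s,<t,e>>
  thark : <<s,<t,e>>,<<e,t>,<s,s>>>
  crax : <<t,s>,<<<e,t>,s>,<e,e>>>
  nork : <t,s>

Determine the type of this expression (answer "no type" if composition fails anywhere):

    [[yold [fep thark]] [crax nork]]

<e,e>

[fep thark] — thark of type <<s,<t,e>>,<<e,t>,<s,s>>> combines with fep of type <s,<t,e>>: type <<e,t>,<s,s>>.
[yold [fep thark]] — yold of type <<<e,t>,<s,s>>,<<e,t>,s>> combines with [fep thark] of type <<e,t>,<s,s>>: type <<e,t>,s>.
[crax nork] — crax of type <<t,s>,<<<e,t>,s>,<e,e>>> combines with nork of type <t,s>: type <<<e,t>,s>,<e,e>>.
[[yold [fep thark]] [crax nork]] — [crax nork] of type <<<e,t>,s>,<e,e>> combines with [yold [fep thark]] of type <<e,t>,s>: type <e,e>.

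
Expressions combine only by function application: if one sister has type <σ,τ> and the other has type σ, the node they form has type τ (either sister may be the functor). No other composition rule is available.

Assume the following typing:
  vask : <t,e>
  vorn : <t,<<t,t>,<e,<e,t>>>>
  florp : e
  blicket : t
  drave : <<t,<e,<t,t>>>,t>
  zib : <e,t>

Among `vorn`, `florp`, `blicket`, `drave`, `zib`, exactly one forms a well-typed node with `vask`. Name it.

blicket

vorn : <t,<<t,t>,<e,<e,t>>>> — no; vask wants t, and vorn wants t.
florp : e — no; vask wants t, and florp wants nothing (atomic).
blicket — combines: vask : <t,e> takes blicket : t as argument, giving e.
drave : <<t,<e,<t,t>>>,t> — no; vask wants t, and drave wants <t,<e,<t,t>>>.
zib : <e,t> — no; vask wants t, and zib wants e.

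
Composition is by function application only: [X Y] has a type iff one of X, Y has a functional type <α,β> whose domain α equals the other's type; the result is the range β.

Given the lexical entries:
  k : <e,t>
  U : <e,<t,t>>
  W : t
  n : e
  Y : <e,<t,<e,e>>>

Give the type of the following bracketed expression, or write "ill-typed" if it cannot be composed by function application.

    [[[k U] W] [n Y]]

At [k U]: neither <e,t> nor <e,<t,t>> can take the other as argument; the node is ill-typed.

ill-typed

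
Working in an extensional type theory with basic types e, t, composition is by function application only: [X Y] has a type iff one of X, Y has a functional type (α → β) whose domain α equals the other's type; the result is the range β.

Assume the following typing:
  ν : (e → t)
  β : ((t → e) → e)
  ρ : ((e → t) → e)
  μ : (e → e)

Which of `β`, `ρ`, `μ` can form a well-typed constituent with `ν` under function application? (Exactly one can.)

β : ((t → e) → e) — no; ν wants e, and β wants (t → e).
ρ — combines: ρ : ((e → t) → e) takes ν : (e → t) as argument, giving e.
μ : (e → e) — no; ν wants e, and μ wants e.

ρ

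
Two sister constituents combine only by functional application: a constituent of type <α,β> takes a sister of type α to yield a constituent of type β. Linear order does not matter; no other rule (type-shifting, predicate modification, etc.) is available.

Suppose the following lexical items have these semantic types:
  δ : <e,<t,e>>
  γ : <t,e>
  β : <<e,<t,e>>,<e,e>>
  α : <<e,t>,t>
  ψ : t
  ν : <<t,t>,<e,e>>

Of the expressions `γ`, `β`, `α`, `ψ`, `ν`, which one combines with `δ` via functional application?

γ : <t,e> — does not combine with δ.
β — combines: β : <<e,<t,e>>,<e,e>> takes δ : <e,<t,e>> as argument, giving <e,e>.
α : <<e,t>,t> — does not combine with δ.
ψ : t — does not combine with δ.
ν : <<t,t>,<e,e>> — does not combine with δ.

β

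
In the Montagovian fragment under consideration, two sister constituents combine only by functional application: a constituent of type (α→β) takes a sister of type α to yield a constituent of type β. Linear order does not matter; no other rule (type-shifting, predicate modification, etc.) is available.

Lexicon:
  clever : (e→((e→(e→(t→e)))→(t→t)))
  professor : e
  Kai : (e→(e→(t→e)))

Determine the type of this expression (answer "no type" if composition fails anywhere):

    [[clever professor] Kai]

(t→t)

[clever professor]: (e→((e→(e→(t→e)))→(t→t))) applied to e yields ((e→(e→(t→e)))→(t→t)).
[[clever professor] Kai]: ((e→(e→(t→e)))→(t→t)) applied to (e→(e→(t→e))) yields (t→t).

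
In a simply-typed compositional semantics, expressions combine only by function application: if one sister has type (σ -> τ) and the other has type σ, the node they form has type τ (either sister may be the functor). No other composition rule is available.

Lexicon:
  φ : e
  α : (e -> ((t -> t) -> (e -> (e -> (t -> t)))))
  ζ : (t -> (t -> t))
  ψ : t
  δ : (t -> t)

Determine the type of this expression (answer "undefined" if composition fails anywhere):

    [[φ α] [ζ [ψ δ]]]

(e -> (e -> (t -> t)))

[φ α] — α of type (e -> ((t -> t) -> (e -> (e -> (t -> t))))) combines with φ of type e: type ((t -> t) -> (e -> (e -> (t -> t)))).
[ψ δ] — δ of type (t -> t) combines with ψ of type t: type t.
[ζ [ψ δ]] — ζ of type (t -> (t -> t)) combines with [ψ δ] of type t: type (t -> t).
[[φ α] [ζ [ψ δ]]] — [φ α] of type ((t -> t) -> (e -> (e -> (t -> t)))) combines with [ζ [ψ δ]] of type (t -> t): type (e -> (e -> (t -> t))).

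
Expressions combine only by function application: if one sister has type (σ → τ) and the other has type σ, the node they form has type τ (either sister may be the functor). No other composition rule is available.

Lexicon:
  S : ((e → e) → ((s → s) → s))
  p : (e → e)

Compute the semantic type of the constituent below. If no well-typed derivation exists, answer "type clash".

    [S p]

((s → s) → s)

[S p]: S is ((e → e) → ((s → s) → s)), p is (e → e); result ((s → s) → s).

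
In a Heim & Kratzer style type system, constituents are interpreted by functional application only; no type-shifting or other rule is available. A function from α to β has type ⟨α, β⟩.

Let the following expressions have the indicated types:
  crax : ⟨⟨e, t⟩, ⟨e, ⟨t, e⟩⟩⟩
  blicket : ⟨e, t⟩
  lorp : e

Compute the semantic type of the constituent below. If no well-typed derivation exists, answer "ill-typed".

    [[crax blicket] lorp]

[crax blicket] — crax of type ⟨⟨e, t⟩, ⟨e, ⟨t, e⟩⟩⟩ combines with blicket of type ⟨e, t⟩: type ⟨e, ⟨t, e⟩⟩.
[[crax blicket] lorp] — [crax blicket] of type ⟨e, ⟨t, e⟩⟩ combines with lorp of type e: type ⟨t, e⟩.

⟨t, e⟩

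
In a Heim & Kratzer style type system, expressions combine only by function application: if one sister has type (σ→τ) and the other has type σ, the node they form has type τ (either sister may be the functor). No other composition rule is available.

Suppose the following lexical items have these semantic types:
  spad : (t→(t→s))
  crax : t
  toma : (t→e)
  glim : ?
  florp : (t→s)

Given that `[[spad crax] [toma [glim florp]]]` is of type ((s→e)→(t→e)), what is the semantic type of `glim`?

For [[spad crax] [toma [glim florp]]] to have type ((s→e)→(t→e)) with [spad crax] of type (t→s), [toma [glim florp]] must be the function: [toma [glim florp]] : ((t→s)→((s→e)→(t→e))).
For [toma [glim florp]] to have type ((t→s)→((s→e)→(t→e))) with toma of type (t→e), [glim florp] must be the function: [glim florp] : ((t→e)→((t→s)→((s→e)→(t→e)))).
For [glim florp] to have type ((t→e)→((t→s)→((s→e)→(t→e)))) with florp of type (t→s), glim must be the function: glim : ((t→s)→((t→e)→((t→s)→((s→e)→(t→e))))).

((t→s)→((t→e)→((t→s)→((s→e)→(t→e)))))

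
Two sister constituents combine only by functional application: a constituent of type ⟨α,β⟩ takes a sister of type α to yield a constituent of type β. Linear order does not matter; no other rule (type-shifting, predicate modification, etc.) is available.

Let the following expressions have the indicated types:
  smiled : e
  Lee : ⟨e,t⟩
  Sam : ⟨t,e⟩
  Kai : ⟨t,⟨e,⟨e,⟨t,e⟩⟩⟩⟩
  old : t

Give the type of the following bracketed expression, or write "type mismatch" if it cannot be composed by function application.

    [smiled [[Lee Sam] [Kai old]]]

type mismatch

[Lee Sam]: ⟨e,t⟩ and ⟨t,e⟩ cannot combine by function application — type clash.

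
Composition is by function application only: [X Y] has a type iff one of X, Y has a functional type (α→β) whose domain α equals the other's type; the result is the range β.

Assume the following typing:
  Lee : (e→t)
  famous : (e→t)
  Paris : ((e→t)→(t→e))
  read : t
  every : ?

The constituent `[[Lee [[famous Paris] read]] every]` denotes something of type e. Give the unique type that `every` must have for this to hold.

[[Lee [[famous Paris] read]] every] is required to be e. [Lee [[famous Paris] read]] : t cannot yield e as functor, so every : (t→e).

(t→e)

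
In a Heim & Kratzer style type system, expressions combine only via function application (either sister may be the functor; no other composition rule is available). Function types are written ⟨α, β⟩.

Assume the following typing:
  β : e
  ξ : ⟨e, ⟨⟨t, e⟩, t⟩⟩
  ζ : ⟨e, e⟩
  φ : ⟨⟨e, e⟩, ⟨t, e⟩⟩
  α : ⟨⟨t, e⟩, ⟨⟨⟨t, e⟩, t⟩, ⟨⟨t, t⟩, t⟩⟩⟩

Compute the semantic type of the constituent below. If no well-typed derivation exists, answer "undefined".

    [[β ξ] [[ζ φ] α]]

⟨⟨t, t⟩, t⟩

[β ξ]: functor ξ : ⟨e, ⟨⟨t, e⟩, t⟩⟩, argument β : e; result ⟨⟨t, e⟩, t⟩.
[ζ φ]: functor φ : ⟨⟨e, e⟩, ⟨t, e⟩⟩, argument ζ : ⟨e, e⟩; result ⟨t, e⟩.
[[ζ φ] α]: functor α : ⟨⟨t, e⟩, ⟨⟨⟨t, e⟩, t⟩, ⟨⟨t, t⟩, t⟩⟩⟩, argument [ζ φ] : ⟨t, e⟩; result ⟨⟨⟨t, e⟩, t⟩, ⟨⟨t, t⟩, t⟩⟩.
[[β ξ] [[ζ φ] α]]: functor [[ζ φ] α] : ⟨⟨⟨t, e⟩, t⟩, ⟨⟨t, t⟩, t⟩⟩, argument [β ξ] : ⟨⟨t, e⟩, t⟩; result ⟨⟨t, t⟩, t⟩.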